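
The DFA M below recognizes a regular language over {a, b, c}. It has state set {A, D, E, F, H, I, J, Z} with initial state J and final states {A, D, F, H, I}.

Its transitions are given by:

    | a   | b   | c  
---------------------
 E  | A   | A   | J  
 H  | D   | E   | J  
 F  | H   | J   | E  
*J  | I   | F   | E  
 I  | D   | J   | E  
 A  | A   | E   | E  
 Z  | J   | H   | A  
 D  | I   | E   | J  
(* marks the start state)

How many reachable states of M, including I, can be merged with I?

5

First remove the unreachable states {Z}; 7 states remain.
Initial partition by acceptance: {A,D,F,H,I} | {E,J}.
No further refinement is possible. Final partition (2 blocks): {A,D,F,H,I} | {E,J}.
State I belongs to the block {A,D,F,H,I}, which has 5 states.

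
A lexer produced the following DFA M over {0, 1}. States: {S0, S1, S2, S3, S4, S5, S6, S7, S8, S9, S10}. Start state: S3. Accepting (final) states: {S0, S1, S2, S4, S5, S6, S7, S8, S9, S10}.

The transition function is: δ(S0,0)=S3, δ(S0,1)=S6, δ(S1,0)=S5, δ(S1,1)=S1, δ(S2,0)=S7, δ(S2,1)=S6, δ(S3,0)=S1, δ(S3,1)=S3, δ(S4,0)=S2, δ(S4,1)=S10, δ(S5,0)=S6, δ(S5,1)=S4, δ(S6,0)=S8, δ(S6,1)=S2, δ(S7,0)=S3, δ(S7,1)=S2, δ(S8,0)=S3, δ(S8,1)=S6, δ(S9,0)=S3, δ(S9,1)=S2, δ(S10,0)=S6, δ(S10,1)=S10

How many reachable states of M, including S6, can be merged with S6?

States {S0,S9} cannot be reached from the start state, so discard them.
Initial partition by acceptance: {S1,S2,S4,S5,S6,S7,S8,S10} | {S3}.
Split {S1,S2,S4,S5,S6,S7,S8,S10} by δ(·,0) → {S1,S2,S4,S5,S6,S10} and {S7,S8}.
Split {S1,S2,S4,S5,S6,S10} by δ(·,0) → {S1,S4,S5,S10} and {S2,S6}.
On input 0, block {S1,S4,S5,S10} splits into {S4,S5,S10} and {S1}.
No further refinement is possible. Final partition (5 blocks): {S4,S5,S10} | {S3} | {S7,S8} | {S2,S6} | {S1}.
The equivalence class containing S6 is {S2,S6}, of size 2.

2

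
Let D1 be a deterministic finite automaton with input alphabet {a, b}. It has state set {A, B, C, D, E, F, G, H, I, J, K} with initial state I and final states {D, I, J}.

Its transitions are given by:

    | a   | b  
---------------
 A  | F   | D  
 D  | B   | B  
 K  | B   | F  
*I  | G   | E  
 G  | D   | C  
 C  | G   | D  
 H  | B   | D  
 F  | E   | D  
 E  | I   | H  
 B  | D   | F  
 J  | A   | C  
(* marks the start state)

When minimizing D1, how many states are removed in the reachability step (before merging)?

BFS from I reaches {B, C, D, E, F, G, H, I}; the 3 state(s) A, J, K are never visited.

3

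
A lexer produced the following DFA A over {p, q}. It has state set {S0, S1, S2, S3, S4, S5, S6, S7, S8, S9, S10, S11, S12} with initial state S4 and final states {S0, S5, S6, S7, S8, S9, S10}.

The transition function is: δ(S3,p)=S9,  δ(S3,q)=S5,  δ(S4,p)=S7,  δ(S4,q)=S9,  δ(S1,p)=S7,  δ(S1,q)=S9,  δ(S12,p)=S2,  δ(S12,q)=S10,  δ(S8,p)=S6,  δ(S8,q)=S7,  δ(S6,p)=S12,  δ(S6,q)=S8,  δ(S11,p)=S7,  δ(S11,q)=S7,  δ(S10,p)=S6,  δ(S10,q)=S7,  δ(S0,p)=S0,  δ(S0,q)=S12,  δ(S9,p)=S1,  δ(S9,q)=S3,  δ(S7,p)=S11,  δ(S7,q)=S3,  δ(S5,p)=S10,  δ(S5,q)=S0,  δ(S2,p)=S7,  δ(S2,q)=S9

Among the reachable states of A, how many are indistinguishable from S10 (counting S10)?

2

P0 = {S0,S5,S6,S7,S8,S9,S10} | {S1,S2,S3,S4,S11,S12}.
On input p, block {S0,S5,S6,S7,S8,S9,S10} splits into {S0,S5,S8,S10} and {S6,S7,S9}.
On input p, block {S0,S5,S8,S10} splits into {S0,S5} and {S8,S10}.
Refine {S0,S5} on symbol p: members go to different blocks, giving {S0} and {S5}.
Refine {S1,S2,S3,S4,S11,S12} on symbol p: members go to different blocks, giving {S1,S2,S3,S4,S11} and {S12}.
Refine {S1,S2,S3,S4,S11} on symbol q: members go to different blocks, giving {S1,S2,S4,S11} and {S3}.
On input p, block {S6,S7,S9} splits into {S7,S9} and {S6}.
No further refinement is possible. Final partition (8 blocks): {S0} | {S1,S2,S4,S11} | {S7,S9} | {S8,S10} | {S5} | {S12} | {S3} | {S6}.
The equivalence class containing S10 is {S8,S10}, of size 2.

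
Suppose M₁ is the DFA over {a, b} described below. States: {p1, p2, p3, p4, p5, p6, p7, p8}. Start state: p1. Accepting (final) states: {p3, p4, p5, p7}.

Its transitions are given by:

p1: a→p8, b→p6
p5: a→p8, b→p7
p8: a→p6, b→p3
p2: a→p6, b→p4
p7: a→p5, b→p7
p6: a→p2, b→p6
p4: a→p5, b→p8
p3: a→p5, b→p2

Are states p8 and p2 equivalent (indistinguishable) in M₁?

Every state is reachable, so we keep all 8.
Start with accepting vs non-accepting: {p3,p4,p5,p7} | {p1,p2,p6,p8}.
Split {p3,p4,p5,p7} by δ(·,a) → {p3,p4,p7} and {p5}.
Split {p3,p4,p7} by δ(·,b) → {p3,p4} and {p7}.
Split {p1,p2,p6,p8} by δ(·,b) → {p1,p6} and {p2,p8}.
Stable partition: {p3,p4} | {p1,p6} | {p5} | {p7} | {p2,p8} — 5 equivalence classes.
p8 and p2 lie in the same block of the stable partition, so they are equivalent — no string distinguishes them.

Yes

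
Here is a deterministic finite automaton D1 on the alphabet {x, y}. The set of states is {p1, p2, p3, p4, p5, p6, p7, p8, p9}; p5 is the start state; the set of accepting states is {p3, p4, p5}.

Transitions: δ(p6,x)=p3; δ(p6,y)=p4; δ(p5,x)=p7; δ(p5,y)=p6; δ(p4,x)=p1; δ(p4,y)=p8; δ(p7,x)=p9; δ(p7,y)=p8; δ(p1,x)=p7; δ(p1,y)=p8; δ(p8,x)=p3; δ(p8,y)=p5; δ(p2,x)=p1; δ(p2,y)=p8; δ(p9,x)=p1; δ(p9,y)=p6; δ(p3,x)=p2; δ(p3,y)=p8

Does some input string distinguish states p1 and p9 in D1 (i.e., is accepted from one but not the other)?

Start with accepting vs non-accepting: {p3,p4,p5} | {p1,p2,p6,p7,p8,p9}.
Split {p1,p2,p6,p7,p8,p9} by δ(·,x) → {p1,p2,p7,p9} and {p6,p8}.
The partition is now stable with 3 blocks: {p3,p4,p5} | {p1,p2,p7,p9} | {p6,p8}.
p1 and p9 lie in the same block of the stable partition, so they are equivalent — no string distinguishes them.

No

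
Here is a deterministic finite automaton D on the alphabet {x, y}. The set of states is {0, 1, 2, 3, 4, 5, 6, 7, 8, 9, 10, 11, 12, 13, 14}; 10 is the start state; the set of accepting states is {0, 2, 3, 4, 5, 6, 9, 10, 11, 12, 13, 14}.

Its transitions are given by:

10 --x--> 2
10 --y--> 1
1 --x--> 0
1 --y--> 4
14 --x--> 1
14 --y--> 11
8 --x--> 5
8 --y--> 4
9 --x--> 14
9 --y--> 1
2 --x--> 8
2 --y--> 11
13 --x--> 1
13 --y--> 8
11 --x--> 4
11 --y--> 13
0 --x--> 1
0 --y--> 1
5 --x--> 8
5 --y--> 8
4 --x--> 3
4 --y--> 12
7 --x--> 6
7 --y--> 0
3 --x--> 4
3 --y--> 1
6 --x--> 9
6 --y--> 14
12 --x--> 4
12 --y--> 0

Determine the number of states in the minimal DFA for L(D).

7

Reachable states from the start: {0,1,2,3,4,5,8,10,11,12,13}. Unreachable: {6,7,9,14} — drop them.
P0 = {0,2,3,4,5,10,11,12,13} | {1,8}.
Split {0,2,3,4,5,10,11,12,13} by δ(·,x) → {3,4,10,11,12} and {0,2,5,13}.
Split {3,4,10,11,12} by δ(·,x) → {3,4,11,12} and {10}.
Split {3,4,11,12} by δ(·,y) → {11,12} and {3} and {4}.
On input y, block {0,2,5,13} splits into {0,5,13} and {2}.
Stable partition: {11,12} | {1,8} | {0,5,13} | {10} | {3} | {4} | {2} — 7 equivalence classes.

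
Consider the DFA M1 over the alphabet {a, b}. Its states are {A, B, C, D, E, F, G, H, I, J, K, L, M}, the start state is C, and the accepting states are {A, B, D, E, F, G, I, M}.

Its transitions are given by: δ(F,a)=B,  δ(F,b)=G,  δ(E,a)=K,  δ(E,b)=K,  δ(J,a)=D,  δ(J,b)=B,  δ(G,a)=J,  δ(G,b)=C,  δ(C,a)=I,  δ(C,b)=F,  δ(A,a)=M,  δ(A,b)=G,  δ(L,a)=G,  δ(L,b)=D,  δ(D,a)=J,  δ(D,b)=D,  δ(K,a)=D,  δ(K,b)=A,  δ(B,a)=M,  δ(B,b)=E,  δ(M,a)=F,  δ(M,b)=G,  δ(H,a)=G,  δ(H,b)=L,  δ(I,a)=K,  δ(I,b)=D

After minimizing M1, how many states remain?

4

First remove the unreachable states {H,L}; 11 states remain.
Start with accepting vs non-accepting: {A,B,D,E,F,G,I,M} | {C,J,K}.
Refine {A,B,D,E,F,G,I,M} on symbol a: members go to different blocks, giving {A,B,F,M} and {D,E,G,I}.
Refine {D,E,G,I} on symbol b: members go to different blocks, giving {D,I} and {E,G}.
No further refinement is possible. Final partition (4 blocks): {A,B,F,M} | {C,J,K} | {D,I} | {E,G}.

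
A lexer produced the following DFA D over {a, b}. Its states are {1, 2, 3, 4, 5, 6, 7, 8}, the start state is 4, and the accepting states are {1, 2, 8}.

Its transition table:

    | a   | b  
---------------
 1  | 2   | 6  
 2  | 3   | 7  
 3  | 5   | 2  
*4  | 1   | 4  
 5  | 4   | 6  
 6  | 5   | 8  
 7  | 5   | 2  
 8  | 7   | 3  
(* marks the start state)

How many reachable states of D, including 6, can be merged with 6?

All states are reachable from the start state.
P0 = {1,2,8} | {3,4,5,6,7}.
On input a, block {1,2,8} splits into {2,8} and {1}.
Refine {3,4,5,6,7} on symbol a: members go to different blocks, giving {3,5,6,7} and {4}.
On input a, block {3,5,6,7} splits into {3,6,7} and {5}.
Stable partition: {2,8} | {3,6,7} | {1} | {4} | {5} — 5 equivalence classes.
The equivalence class containing 6 is {3,6,7}, of size 3.

3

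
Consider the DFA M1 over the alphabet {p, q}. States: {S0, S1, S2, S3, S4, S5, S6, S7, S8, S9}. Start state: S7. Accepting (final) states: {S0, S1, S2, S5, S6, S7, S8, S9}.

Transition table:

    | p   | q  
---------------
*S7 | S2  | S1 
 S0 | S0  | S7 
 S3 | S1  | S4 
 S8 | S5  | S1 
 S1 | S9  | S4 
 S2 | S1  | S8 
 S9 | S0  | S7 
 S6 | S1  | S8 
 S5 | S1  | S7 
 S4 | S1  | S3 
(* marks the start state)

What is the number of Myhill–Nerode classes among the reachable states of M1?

5

States {S6} cannot be reached from the start state, so discard them.
Initial partition by acceptance: {S0,S1,S2,S5,S7,S8,S9} | {S3,S4}.
Refine {S0,S1,S2,S5,S7,S8,S9} on symbol q: members go to different blocks, giving {S0,S2,S5,S7,S8,S9} and {S1}.
On input p, block {S0,S2,S5,S7,S8,S9} splits into {S0,S7,S8,S9} and {S2,S5}.
On input p, block {S0,S7,S8,S9} splits into {S0,S9} and {S7,S8}.
No further refinement is possible. Final partition (5 blocks): {S0,S9} | {S3,S4} | {S1} | {S2,S5} | {S7,S8}.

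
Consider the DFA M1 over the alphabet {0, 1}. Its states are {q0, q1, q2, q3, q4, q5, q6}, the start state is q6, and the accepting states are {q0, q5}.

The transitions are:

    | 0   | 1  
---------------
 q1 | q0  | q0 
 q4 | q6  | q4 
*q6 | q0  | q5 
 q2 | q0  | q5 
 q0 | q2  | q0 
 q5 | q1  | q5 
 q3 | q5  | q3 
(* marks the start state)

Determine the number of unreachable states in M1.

2

Starting at q6 and following transitions, the reachable set is {q0, q1, q2, q5, q6}. That leaves q3, q4 unreachable — 2 in total.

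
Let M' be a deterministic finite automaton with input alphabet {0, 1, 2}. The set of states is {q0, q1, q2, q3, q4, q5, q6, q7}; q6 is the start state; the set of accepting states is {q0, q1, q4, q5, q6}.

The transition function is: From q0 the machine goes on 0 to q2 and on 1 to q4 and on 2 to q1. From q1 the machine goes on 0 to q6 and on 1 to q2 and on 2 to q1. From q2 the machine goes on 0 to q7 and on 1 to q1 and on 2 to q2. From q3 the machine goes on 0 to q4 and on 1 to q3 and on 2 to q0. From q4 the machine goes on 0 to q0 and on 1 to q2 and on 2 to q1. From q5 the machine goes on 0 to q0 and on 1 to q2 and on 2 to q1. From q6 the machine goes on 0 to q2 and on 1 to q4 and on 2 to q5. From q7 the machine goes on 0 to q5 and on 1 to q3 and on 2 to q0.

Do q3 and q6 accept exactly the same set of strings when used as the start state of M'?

No

Every state is reachable, so we keep all 8.
Start with accepting vs non-accepting: {q0,q1,q4,q5,q6} | {q2,q3,q7}.
Refine {q0,q1,q4,q5,q6} on symbol 0: members go to different blocks, giving {q1,q4,q5} and {q0,q6}.
On input 0, block {q2,q3,q7} splits into {q3,q7} and {q2}.
The partition is now stable with 4 blocks: {q1,q4,q5} | {q3,q7} | {q0,q6} | {q2}.
q3 and q6 end up in different blocks, so they are distinguishable. For instance, the string 'ε' is accepted from only q6.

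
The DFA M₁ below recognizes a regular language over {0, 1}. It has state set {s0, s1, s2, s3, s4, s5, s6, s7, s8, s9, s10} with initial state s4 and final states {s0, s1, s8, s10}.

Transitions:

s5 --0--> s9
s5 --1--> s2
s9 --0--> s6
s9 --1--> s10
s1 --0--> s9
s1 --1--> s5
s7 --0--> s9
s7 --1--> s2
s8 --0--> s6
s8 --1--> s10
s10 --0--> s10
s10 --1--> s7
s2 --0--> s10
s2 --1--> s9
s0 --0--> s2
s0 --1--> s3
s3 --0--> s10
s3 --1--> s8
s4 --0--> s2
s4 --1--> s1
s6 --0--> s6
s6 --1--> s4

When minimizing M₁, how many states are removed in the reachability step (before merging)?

Starting at s4 and following transitions, the reachable set is {s1, s2, s4, s5, s6, s7, s9, s10}. That leaves s0, s3, s8 unreachable — 3 in total.

3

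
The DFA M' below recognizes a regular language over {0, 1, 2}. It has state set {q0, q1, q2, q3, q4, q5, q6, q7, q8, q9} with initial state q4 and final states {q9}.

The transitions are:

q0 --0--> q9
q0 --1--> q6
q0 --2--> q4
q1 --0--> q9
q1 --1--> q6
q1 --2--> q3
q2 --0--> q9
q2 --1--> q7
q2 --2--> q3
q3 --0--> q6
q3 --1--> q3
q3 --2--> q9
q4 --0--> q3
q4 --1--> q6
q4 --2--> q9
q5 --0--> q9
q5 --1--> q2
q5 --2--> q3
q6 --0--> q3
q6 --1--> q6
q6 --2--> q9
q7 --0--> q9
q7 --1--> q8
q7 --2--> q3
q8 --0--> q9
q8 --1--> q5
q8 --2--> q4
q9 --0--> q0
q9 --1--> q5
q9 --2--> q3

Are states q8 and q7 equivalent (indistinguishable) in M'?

Yes

States {q1} cannot be reached from the start state, so discard them.
Start with accepting vs non-accepting: {q9} | {q0,q2,q3,q4,q5,q6,q7,q8}.
Split {q0,q2,q3,q4,q5,q6,q7,q8} by δ(·,0) → {q0,q2,q5,q7,q8} and {q3,q4,q6}.
Refine {q0,q2,q5,q7,q8} on symbol 1: members go to different blocks, giving {q2,q5,q7,q8} and {q0}.
The partition is now stable with 4 blocks: {q9} | {q2,q5,q7,q8} | {q3,q4,q6} | {q0}.
q8 and q7 lie in the same block of the stable partition, so they are equivalent — no string distinguishes them.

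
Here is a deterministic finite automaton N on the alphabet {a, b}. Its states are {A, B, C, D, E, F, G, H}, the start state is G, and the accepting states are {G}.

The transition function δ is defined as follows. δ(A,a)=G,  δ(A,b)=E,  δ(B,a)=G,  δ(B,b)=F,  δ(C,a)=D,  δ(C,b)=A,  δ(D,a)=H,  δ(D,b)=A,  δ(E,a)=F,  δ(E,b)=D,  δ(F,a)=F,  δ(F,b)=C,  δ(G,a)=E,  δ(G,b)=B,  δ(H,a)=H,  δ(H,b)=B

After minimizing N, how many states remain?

4

Start with accepting vs non-accepting: {G} | {A,B,C,D,E,F,H}.
Split {A,B,C,D,E,F,H} by δ(·,a) → {C,D,E,F,H} and {A,B}.
Refine {C,D,E,F,H} on symbol b: members go to different blocks, giving {C,D,H} and {E,F}.
Stable partition: {G} | {C,D,H} | {A,B} | {E,F} — 4 equivalence classes.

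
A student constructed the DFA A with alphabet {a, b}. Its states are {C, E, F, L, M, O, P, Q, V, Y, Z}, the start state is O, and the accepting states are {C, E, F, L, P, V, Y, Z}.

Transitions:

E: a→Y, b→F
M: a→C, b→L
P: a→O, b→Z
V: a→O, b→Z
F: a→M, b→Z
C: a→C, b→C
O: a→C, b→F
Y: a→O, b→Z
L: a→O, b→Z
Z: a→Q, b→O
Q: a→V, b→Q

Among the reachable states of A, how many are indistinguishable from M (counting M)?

2

Reachable states from the start: {C,F,L,M,O,Q,V,Z}. Unreachable: {E,P,Y} — drop them.
Start with accepting vs non-accepting: {C,F,L,V,Z} | {M,O,Q}.
Split {C,F,L,V,Z} by δ(·,a) → {F,L,V,Z} and {C}.
On input b, block {F,L,V,Z} splits into {F,L,V} and {Z}.
Split {M,O,Q} by δ(·,a) → {M,O} and {Q}.
No further refinement is possible. Final partition (5 blocks): {F,L,V} | {M,O} | {C} | {Z} | {Q}.
State M belongs to the block {M,O}, which has 2 states.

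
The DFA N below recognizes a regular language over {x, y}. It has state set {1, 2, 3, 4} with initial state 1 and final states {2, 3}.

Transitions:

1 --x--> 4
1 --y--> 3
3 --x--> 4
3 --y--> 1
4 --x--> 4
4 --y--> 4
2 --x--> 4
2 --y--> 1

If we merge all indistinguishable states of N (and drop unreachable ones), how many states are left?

States {2} cannot be reached from the start state, so discard them.
Start with accepting vs non-accepting: {3} | {1,4}.
On input y, block {1,4} splits into {1} and {4}.
The partition is now stable with 3 blocks: {3} | {1} | {4}.

3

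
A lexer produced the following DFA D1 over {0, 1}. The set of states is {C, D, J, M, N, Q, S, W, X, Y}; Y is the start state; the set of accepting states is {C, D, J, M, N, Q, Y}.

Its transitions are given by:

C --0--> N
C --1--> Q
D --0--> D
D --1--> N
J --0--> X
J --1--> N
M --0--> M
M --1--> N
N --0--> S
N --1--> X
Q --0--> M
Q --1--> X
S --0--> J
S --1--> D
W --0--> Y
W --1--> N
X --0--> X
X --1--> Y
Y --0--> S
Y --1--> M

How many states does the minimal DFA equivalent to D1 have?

States {C,Q,W} cannot be reached from the start state, so discard them.
P0 = {D,J,M,N,Y} | {S,X}.
On input 0, block {D,J,M,N,Y} splits into {J,N,Y} and {D,M}.
On input 1, block {J,N,Y} splits into {N} and {Y} and {J}.
Split {S,X} by δ(·,0) → {S} and {X}.
Stable partition: {N} | {S} | {D,M} | {Y} | {J} | {X} — 6 equivalence classes.

6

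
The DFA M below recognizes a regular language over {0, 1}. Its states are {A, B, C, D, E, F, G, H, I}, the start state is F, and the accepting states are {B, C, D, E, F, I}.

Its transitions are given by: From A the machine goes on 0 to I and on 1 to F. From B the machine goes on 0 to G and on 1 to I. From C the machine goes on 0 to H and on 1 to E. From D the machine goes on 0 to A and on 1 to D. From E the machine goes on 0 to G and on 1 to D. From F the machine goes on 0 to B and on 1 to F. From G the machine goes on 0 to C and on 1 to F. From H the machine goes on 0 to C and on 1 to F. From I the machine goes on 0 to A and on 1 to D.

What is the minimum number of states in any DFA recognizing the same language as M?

All states are reachable from the start state.
Initial partition by acceptance: {B,C,D,E,F,I} | {A,G,H}.
On input 0, block {B,C,D,E,F,I} splits into {B,C,D,E,I} and {F}.
Stable partition: {B,C,D,E,I} | {A,G,H} | {F} — 3 equivalence classes.

3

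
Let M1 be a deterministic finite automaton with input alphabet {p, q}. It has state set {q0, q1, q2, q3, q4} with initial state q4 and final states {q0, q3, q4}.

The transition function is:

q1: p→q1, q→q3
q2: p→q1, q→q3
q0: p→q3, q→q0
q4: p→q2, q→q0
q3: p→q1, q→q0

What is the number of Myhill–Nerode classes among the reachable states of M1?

Initial partition by acceptance: {q0,q3,q4} | {q1,q2}.
Refine {q0,q3,q4} on symbol p: members go to different blocks, giving {q3,q4} and {q0}.
No further refinement is possible. Final partition (3 blocks): {q3,q4} | {q1,q2} | {q0}.

3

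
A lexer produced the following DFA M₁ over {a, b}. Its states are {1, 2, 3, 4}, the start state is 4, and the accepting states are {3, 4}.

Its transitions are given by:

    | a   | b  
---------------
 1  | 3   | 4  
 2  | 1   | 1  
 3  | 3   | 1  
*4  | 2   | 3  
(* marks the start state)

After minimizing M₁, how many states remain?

4

All states are reachable from the start state.
P0 = {3,4} | {1,2}.
On input a, block {3,4} splits into {3} and {4}.
On input a, block {1,2} splits into {1} and {2}.
No further refinement is possible. Final partition (4 blocks): {3} | {1} | {4} | {2}.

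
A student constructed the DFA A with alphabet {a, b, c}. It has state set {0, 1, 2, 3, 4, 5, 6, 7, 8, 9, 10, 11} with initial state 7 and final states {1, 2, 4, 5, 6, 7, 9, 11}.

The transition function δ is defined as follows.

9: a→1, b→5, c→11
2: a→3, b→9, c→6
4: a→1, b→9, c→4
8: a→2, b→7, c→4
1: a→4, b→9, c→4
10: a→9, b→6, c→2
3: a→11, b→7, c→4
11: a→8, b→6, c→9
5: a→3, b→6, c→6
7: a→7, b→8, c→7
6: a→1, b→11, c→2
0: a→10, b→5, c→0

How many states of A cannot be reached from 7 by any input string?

BFS from 7 reaches {1, 2, 3, 4, 5, 6, 7, 8, 9, 11}; the 2 state(s) 0, 10 are never visited.

2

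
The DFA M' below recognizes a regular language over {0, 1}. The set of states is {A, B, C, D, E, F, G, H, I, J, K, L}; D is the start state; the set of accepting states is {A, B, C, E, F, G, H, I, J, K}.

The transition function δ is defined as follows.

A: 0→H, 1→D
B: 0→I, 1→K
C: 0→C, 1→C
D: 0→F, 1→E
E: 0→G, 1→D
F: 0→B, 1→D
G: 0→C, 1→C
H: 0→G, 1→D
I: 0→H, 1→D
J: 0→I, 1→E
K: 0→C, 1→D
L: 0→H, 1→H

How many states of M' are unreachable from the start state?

3

No path from D leads to A, J, L; the other 9 states are all reachable.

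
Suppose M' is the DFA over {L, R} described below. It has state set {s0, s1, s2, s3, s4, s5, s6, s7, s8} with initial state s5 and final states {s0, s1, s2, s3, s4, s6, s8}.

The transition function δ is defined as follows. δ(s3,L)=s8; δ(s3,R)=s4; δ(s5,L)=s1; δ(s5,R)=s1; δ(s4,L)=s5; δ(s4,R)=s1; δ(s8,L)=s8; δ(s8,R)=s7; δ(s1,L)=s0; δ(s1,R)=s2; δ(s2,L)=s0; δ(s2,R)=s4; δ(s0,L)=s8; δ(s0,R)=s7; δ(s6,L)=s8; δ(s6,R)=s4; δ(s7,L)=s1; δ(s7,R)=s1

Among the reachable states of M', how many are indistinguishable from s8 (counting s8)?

2

First remove the unreachable states {s3,s6}; 7 states remain.
P0 = {s0,s1,s2,s4,s8} | {s5,s7}.
On input L, block {s0,s1,s2,s4,s8} splits into {s0,s1,s2,s8} and {s4}.
Refine {s0,s1,s2,s8} on symbol R: members go to different blocks, giving {s0,s8} and {s1} and {s2}.
The partition is now stable with 5 blocks: {s0,s8} | {s5,s7} | {s4} | {s1} | {s2}.
The equivalence class containing s8 is {s0,s8}, of size 2.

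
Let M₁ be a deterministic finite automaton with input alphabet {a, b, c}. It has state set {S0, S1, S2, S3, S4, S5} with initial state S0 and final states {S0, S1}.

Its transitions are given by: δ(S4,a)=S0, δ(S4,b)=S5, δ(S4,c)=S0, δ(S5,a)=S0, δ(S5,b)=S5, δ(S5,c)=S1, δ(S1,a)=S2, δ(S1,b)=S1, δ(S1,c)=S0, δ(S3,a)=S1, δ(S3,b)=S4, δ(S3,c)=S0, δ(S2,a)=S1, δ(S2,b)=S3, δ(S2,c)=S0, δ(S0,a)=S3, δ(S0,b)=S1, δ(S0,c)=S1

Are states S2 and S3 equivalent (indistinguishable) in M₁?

Initial partition by acceptance: {S0,S1} | {S2,S3,S4,S5}.
Stable partition: {S0,S1} | {S2,S3,S4,S5} — 2 equivalence classes.
S2 and S3 lie in the same block of the stable partition, so they are equivalent — no string distinguishes them.

Yes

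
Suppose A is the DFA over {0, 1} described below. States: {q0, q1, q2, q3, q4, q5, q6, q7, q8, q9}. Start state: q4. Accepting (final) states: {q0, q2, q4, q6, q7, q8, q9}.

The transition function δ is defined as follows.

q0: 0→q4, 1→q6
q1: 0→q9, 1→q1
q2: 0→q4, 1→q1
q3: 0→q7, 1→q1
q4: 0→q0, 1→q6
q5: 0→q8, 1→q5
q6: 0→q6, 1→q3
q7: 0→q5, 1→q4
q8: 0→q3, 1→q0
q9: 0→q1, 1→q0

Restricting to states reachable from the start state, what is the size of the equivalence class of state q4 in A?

2

Reachable states from the start: {q0,q1,q3,q4,q5,q6,q7,q8,q9}. Unreachable: {q2} — drop them.
Start with accepting vs non-accepting: {q0,q4,q6,q7,q8,q9} | {q1,q3,q5}.
Refine {q0,q4,q6,q7,q8,q9} on symbol 0: members go to different blocks, giving {q0,q4,q6} and {q7,q8,q9}.
Split {q0,q4,q6} by δ(·,1) → {q0,q4} and {q6}.
Stable partition: {q0,q4} | {q1,q3,q5} | {q7,q8,q9} | {q6} — 4 equivalence classes.
State q4 belongs to the block {q0,q4}, which has 2 states.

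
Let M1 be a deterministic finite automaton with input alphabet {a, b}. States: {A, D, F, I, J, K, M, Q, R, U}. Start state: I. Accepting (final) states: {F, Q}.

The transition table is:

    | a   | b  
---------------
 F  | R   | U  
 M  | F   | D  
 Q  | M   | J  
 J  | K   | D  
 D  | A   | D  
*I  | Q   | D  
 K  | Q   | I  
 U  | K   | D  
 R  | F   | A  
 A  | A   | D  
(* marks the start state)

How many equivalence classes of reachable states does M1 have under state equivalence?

5

All states are reachable from the start state.
P0 = {F,Q} | {A,D,I,J,K,M,R,U}.
On input a, block {A,D,I,J,K,M,R,U} splits into {I,K,M,R} and {A,D,J,U}.
Refine {I,K,M,R} on symbol b: members go to different blocks, giving {I,M,R} and {K}.
Split {A,D,J,U} by δ(·,a) → {J,U} and {A,D}.
Stable partition: {F,Q} | {I,M,R} | {J,U} | {K} | {A,D} — 5 equivalence classes.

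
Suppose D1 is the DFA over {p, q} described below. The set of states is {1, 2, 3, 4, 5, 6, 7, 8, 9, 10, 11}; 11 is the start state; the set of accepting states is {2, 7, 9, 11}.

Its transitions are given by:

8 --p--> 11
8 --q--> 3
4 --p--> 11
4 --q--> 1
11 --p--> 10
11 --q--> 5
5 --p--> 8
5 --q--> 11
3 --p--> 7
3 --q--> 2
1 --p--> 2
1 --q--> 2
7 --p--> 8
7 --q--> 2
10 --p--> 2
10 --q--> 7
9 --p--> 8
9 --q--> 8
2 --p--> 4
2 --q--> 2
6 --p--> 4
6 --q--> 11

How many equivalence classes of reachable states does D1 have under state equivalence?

5

States {6,9} cannot be reached from the start state, so discard them.
Start with accepting vs non-accepting: {2,7,11} | {1,3,4,5,8,10}.
Split {2,7,11} by δ(·,q) → {2,7} and {11}.
Refine {1,3,4,5,8,10} on symbol p: members go to different blocks, giving {1,3,10} and {4,8} and {5}.
The partition is now stable with 5 blocks: {2,7} | {1,3,10} | {11} | {4,8} | {5}.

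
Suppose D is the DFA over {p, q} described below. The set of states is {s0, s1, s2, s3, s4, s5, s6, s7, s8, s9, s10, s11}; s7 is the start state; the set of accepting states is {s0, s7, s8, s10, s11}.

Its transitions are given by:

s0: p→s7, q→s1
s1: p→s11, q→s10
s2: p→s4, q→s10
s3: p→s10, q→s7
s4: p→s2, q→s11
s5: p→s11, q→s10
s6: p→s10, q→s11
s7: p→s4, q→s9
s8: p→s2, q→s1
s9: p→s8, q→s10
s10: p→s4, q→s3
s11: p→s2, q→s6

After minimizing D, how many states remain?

Reachable states from the start: {s1,s2,s3,s4,s6,s7,s8,s9,s10,s11}. Unreachable: {s0,s5} — drop them.
Initial partition by acceptance: {s7,s8,s10,s11} | {s1,s2,s3,s4,s6,s9}.
On input p, block {s1,s2,s3,s4,s6,s9} splits into {s1,s3,s6,s9} and {s2,s4}.
No further refinement is possible. Final partition (3 blocks): {s7,s8,s10,s11} | {s1,s3,s6,s9} | {s2,s4}.

3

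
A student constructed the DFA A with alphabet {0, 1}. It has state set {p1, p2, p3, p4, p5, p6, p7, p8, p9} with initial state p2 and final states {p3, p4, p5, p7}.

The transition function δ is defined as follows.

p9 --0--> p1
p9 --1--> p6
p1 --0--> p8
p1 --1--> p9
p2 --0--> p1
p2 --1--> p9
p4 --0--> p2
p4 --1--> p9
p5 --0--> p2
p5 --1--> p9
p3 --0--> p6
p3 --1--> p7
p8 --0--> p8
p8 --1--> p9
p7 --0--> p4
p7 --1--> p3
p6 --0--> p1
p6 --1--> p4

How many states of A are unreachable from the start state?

Starting at p2 and following transitions, the reachable set is {p1, p2, p4, p6, p8, p9}. That leaves p3, p5, p7 unreachable — 3 in total.

3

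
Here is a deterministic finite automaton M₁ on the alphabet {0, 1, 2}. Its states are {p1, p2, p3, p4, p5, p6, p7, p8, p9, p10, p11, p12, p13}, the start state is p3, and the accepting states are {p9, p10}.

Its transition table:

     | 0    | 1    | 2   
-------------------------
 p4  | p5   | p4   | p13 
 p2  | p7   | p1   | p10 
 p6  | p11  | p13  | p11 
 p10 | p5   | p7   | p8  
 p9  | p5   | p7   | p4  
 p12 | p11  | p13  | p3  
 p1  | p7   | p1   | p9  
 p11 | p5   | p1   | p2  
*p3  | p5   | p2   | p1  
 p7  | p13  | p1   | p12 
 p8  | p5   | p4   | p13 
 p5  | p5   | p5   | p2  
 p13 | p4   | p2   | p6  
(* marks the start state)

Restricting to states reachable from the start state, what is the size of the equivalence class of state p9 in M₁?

Initial partition by acceptance: {p9,p10} | {p1,p2,p3,p4,p5,p6,p7,p8,p11,p12,p13}.
Split {p1,p2,p3,p4,p5,p6,p7,p8,p11,p12,p13} by δ(·,2) → {p3,p4,p5,p6,p7,p8,p11,p12,p13} and {p1,p2}.
Split {p3,p4,p5,p6,p7,p8,p11,p12,p13} by δ(·,1) → {p4,p5,p6,p8,p12} and {p3,p7,p11,p13}.
Split {p4,p5,p6,p8,p12} by δ(·,0) → {p4,p5,p8} and {p6,p12}.
On input 2, block {p4,p5,p8} splits into {p4,p8} and {p5}.
Refine {p3,p7,p11,p13} on symbol 0: members go to different blocks, giving {p3,p11} and {p7} and {p13}.
No further refinement is possible. Final partition (8 blocks): {p9,p10} | {p4,p8} | {p1,p2} | {p3,p11} | {p6,p12} | {p5} | {p7} | {p13}.
The equivalence class containing p9 is {p9,p10}, of size 2.

2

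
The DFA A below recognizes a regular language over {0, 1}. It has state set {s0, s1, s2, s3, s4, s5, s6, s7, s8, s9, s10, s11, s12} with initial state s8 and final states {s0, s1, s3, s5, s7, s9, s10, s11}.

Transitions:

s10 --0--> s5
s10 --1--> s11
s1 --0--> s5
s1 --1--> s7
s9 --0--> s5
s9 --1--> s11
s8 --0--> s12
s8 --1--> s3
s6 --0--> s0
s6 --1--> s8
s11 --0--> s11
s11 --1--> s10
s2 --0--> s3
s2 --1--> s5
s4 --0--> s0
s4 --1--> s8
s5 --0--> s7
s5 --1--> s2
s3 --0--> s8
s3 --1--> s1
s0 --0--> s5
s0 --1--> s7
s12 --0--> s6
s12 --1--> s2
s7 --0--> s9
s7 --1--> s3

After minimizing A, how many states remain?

States {s4} cannot be reached from the start state, so discard them.
P0 = {s0,s1,s3,s5,s7,s9,s10,s11} | {s2,s6,s8,s12}.
Split {s0,s1,s3,s5,s7,s9,s10,s11} by δ(·,0) → {s0,s1,s5,s7,s9,s10,s11} and {s3}.
Refine {s0,s1,s5,s7,s9,s10,s11} on symbol 1: members go to different blocks, giving {s0,s1,s9,s10,s11} and {s5} and {s7}.
Split {s0,s1,s9,s10,s11} by δ(·,0) → {s0,s1,s9,s10} and {s11}.
Refine {s0,s1,s9,s10} on symbol 1: members go to different blocks, giving {s0,s1} and {s9,s10}.
Split {s2,s6,s8,s12} by δ(·,0) → {s8,s12} and {s2} and {s6}.
Split {s8,s12} by δ(·,0) → {s8} and {s12}.
The partition is now stable with 10 blocks: {s0,s1} | {s8} | {s3} | {s5} | {s7} | {s11} | {s9,s10} | {s2} | {s6} | {s12}.

10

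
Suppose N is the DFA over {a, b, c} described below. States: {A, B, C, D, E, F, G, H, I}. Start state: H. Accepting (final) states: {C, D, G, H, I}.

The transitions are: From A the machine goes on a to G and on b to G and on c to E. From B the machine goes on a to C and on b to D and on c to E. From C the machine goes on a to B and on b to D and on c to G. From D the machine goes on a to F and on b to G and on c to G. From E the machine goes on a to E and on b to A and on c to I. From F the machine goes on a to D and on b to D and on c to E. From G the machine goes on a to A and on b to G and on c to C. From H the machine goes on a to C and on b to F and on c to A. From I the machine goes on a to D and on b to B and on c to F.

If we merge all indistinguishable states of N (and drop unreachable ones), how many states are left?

4

P0 = {C,D,G,H,I} | {A,B,E,F}.
Refine {C,D,G,H,I} on symbol a: members go to different blocks, giving {C,D,G} and {H,I}.
On input a, block {A,B,E,F} splits into {A,B,F} and {E}.
No further refinement is possible. Final partition (4 blocks): {C,D,G} | {A,B,F} | {H,I} | {E}.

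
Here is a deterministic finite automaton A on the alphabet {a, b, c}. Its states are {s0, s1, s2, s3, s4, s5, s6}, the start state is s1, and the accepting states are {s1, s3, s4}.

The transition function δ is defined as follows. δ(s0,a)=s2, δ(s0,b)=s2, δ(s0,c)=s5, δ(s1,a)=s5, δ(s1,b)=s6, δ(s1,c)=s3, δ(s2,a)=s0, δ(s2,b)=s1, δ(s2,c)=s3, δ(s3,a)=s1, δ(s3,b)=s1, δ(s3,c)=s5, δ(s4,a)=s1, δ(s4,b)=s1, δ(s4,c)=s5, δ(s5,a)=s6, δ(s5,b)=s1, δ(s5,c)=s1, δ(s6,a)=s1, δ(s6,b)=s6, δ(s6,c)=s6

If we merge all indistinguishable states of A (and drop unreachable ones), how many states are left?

Reachable states from the start: {s1,s3,s5,s6}. Unreachable: {s0,s2,s4} — drop them.
Start with accepting vs non-accepting: {s1,s3} | {s5,s6}.
Split {s1,s3} by δ(·,a) → {s1} and {s3}.
Refine {s5,s6} on symbol a: members go to different blocks, giving {s5} and {s6}.
Stable partition: {s1} | {s5} | {s3} | {s6} — 4 equivalence classes.

4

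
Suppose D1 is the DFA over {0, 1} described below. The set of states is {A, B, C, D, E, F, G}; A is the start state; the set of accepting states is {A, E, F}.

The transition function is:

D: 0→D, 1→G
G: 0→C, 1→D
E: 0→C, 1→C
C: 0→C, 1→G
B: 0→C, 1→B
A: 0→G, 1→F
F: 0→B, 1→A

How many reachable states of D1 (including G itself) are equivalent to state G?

4

Reachable states from the start: {A,B,C,D,F,G}. Unreachable: {E} — drop them.
Start with accepting vs non-accepting: {A,F} | {B,C,D,G}.
Stable partition: {A,F} | {B,C,D,G} — 2 equivalence classes.
State G belongs to the block {B,C,D,G}, which has 4 states.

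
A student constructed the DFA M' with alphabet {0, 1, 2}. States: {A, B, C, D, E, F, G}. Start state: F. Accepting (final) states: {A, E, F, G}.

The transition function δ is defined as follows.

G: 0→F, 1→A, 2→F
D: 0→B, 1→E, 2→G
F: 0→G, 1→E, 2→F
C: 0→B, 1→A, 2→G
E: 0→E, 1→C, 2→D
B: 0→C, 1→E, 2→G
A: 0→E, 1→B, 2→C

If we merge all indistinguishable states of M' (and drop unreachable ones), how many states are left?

3

P0 = {A,E,F,G} | {B,C,D}.
Split {A,E,F,G} by δ(·,1) → {A,E} and {F,G}.
No further refinement is possible. Final partition (3 blocks): {A,E} | {B,C,D} | {F,G}.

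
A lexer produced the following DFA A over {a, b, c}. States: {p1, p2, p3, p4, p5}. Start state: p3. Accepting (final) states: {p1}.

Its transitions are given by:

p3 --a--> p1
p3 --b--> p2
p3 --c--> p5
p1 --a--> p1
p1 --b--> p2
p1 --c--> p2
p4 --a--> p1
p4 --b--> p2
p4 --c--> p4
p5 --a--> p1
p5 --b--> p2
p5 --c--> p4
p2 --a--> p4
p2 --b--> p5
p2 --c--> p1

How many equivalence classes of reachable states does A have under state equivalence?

3

Every state is reachable, so we keep all 5.
P0 = {p1} | {p2,p3,p4,p5}.
Refine {p2,p3,p4,p5} on symbol a: members go to different blocks, giving {p3,p4,p5} and {p2}.
The partition is now stable with 3 blocks: {p1} | {p3,p4,p5} | {p2}.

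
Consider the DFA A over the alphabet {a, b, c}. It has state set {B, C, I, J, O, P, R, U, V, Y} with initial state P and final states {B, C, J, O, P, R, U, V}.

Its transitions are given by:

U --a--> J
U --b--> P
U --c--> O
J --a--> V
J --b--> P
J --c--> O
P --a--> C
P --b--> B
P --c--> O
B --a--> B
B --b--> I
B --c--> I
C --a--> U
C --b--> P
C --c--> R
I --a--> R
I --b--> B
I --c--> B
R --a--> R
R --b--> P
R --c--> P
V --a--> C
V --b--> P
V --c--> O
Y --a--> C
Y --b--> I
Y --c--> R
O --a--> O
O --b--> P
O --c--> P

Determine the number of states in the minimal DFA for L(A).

States {Y} cannot be reached from the start state, so discard them.
Initial partition by acceptance: {B,C,J,O,P,R,U,V} | {I}.
Refine {B,C,J,O,P,R,U,V} on symbol b: members go to different blocks, giving {C,J,O,P,R,U,V} and {B}.
Refine {C,J,O,P,R,U,V} on symbol b: members go to different blocks, giving {C,J,O,R,U,V} and {P}.
Refine {C,J,O,R,U,V} on symbol c: members go to different blocks, giving {C,J,U,V} and {O,R}.
Stable partition: {C,J,U,V} | {I} | {B} | {P} | {O,R} — 5 equivalence classes.

5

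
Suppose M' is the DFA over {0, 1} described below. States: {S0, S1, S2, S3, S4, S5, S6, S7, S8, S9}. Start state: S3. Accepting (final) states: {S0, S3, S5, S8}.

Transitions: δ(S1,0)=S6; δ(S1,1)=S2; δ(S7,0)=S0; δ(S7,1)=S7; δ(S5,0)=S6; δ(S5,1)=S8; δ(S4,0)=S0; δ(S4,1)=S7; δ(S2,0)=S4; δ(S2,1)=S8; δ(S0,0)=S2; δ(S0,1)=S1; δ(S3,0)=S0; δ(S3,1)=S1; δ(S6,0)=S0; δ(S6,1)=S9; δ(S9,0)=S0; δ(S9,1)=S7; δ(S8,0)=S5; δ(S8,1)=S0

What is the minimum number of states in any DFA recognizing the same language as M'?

7

All states are reachable from the start state.
Initial partition by acceptance: {S0,S3,S5,S8} | {S1,S2,S4,S6,S7,S9}.
On input 0, block {S0,S3,S5,S8} splits into {S0,S5} and {S3,S8}.
On input 1, block {S0,S5} splits into {S0} and {S5}.
Refine {S1,S2,S4,S6,S7,S9} on symbol 0: members go to different blocks, giving {S4,S6,S7,S9} and {S1,S2}.
Split {S3,S8} by δ(·,0) → {S3} and {S8}.
On input 1, block {S1,S2} splits into {S1} and {S2}.
The partition is now stable with 7 blocks: {S0} | {S4,S6,S7,S9} | {S3} | {S5} | {S1} | {S8} | {S2}.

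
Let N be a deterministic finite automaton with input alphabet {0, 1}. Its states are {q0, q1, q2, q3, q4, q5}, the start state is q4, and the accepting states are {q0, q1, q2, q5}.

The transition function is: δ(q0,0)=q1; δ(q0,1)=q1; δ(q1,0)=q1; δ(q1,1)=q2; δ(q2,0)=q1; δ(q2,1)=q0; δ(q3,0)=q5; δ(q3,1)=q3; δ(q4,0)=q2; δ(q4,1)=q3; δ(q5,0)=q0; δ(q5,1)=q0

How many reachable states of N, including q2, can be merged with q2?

4

All states are reachable from the start state.
P0 = {q0,q1,q2,q5} | {q3,q4}.
Stable partition: {q0,q1,q2,q5} | {q3,q4} — 2 equivalence classes.
The equivalence class containing q2 is {q0,q1,q2,q5}, of size 4.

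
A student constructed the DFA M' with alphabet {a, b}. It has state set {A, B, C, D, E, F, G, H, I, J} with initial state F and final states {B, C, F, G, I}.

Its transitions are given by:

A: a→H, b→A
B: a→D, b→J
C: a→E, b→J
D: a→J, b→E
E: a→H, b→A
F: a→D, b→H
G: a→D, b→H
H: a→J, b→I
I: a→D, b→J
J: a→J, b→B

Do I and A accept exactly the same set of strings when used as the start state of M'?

States {C,G} cannot be reached from the start state, so discard them.
P0 = {B,F,I} | {A,D,E,H,J}.
Refine {A,D,E,H,J} on symbol b: members go to different blocks, giving {A,D,E} and {H,J}.
The partition is now stable with 3 blocks: {B,F,I} | {A,D,E} | {H,J}.
I and A end up in different blocks, so they are distinguishable. For instance, the string 'ε' is accepted from only I.

No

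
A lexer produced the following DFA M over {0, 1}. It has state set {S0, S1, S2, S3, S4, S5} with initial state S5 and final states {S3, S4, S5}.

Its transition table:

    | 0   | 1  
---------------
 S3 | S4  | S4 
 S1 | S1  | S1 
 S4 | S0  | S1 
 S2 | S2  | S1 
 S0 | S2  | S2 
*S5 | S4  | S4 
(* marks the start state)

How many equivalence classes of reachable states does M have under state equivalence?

First remove the unreachable states {S3}; 5 states remain.
P0 = {S4,S5} | {S0,S1,S2}.
On input 0, block {S4,S5} splits into {S4} and {S5}.
No further refinement is possible. Final partition (3 blocks): {S4} | {S0,S1,S2} | {S5}.

3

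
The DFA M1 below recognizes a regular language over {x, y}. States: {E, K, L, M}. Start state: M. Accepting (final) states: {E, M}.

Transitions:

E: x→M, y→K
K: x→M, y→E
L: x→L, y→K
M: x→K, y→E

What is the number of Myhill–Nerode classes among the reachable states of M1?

3

First remove the unreachable states {L}; 3 states remain.
Start with accepting vs non-accepting: {E,M} | {K}.
Refine {E,M} on symbol x: members go to different blocks, giving {E} and {M}.
No further refinement is possible. Final partition (3 blocks): {E} | {K} | {M}.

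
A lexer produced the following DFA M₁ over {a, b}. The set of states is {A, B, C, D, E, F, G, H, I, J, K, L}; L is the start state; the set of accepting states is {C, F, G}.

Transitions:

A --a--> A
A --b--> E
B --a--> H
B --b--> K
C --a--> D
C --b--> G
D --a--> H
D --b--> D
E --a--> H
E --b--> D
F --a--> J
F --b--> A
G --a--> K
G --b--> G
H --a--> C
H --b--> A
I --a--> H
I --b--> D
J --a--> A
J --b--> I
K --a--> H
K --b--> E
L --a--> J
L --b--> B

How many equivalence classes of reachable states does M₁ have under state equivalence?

4

Reachable states from the start: {A,B,C,D,E,G,H,I,J,K,L}. Unreachable: {F} — drop them.
P0 = {C,G} | {A,B,D,E,H,I,J,K,L}.
Refine {A,B,D,E,H,I,J,K,L} on symbol a: members go to different blocks, giving {A,B,D,E,I,J,K,L} and {H}.
Refine {A,B,D,E,I,J,K,L} on symbol a: members go to different blocks, giving {B,D,E,I,K} and {A,J,L}.
The partition is now stable with 4 blocks: {C,G} | {B,D,E,I,K} | {H} | {A,J,L}.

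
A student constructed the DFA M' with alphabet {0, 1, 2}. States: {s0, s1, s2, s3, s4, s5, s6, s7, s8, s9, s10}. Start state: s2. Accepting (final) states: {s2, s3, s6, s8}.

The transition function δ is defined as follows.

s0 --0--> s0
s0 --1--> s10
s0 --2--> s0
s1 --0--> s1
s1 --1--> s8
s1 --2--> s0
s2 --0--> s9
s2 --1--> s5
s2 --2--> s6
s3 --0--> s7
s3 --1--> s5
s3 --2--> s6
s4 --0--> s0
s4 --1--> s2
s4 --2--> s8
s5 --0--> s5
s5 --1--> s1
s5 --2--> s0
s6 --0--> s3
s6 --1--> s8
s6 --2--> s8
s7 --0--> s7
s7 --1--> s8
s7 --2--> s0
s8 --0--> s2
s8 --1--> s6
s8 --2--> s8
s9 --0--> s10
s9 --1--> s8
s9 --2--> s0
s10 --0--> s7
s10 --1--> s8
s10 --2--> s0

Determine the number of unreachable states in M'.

1

No path from s2 leads to s4; the other 10 states are all reachable.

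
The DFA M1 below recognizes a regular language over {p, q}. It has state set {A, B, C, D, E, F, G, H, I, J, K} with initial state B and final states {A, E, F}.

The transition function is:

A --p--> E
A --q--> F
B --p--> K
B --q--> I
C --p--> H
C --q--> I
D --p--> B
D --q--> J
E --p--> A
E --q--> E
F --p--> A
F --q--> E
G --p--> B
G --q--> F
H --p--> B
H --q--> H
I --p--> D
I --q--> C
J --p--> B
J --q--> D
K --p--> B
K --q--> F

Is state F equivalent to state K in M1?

No

Reachable states from the start: {A,B,C,D,E,F,H,I,J,K}. Unreachable: {G} — drop them.
Start with accepting vs non-accepting: {A,E,F} | {B,C,D,H,I,J,K}.
Refine {B,C,D,H,I,J,K} on symbol q: members go to different blocks, giving {B,C,D,H,I,J} and {K}.
Refine {B,C,D,H,I,J} on symbol p: members go to different blocks, giving {C,D,H,I,J} and {B}.
Split {C,D,H,I,J} by δ(·,p) → {D,H,J} and {C,I}.
The partition is now stable with 5 blocks: {A,E,F} | {D,H,J} | {K} | {B} | {C,I}.
F and K end up in different blocks, so they are distinguishable. For instance, the string 'ε' is accepted from only F.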